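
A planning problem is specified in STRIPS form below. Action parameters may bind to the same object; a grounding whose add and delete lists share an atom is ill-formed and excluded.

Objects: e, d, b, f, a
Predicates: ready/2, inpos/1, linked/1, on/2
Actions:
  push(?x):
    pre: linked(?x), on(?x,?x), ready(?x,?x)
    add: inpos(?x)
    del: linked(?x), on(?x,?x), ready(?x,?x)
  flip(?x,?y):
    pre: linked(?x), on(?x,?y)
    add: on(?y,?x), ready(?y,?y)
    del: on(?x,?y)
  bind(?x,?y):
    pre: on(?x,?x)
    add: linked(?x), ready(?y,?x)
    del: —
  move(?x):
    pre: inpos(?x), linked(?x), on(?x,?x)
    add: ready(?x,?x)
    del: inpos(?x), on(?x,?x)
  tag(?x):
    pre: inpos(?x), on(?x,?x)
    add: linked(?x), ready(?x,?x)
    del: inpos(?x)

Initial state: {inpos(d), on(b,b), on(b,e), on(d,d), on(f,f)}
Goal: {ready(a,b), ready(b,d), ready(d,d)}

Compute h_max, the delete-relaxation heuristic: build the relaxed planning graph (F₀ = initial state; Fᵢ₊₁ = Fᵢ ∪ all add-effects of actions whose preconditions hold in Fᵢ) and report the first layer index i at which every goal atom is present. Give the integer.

1

F0 = init (5 atoms)
F1 = F0 ∪ {linked(b), linked(d), linked(f), ready(a,b), ready(a,d), ready(a,f), ready(b,b), ready(b,d), ready(b,f), ready(d,b), ready(d,d), ready(d,f), ready(e,b), ready(e,d), ready(e,f), ready(f,b), ready(f,d), ready(f,f)}  (23 atoms)
goal ⊆ F1  ⇒  h_max = 1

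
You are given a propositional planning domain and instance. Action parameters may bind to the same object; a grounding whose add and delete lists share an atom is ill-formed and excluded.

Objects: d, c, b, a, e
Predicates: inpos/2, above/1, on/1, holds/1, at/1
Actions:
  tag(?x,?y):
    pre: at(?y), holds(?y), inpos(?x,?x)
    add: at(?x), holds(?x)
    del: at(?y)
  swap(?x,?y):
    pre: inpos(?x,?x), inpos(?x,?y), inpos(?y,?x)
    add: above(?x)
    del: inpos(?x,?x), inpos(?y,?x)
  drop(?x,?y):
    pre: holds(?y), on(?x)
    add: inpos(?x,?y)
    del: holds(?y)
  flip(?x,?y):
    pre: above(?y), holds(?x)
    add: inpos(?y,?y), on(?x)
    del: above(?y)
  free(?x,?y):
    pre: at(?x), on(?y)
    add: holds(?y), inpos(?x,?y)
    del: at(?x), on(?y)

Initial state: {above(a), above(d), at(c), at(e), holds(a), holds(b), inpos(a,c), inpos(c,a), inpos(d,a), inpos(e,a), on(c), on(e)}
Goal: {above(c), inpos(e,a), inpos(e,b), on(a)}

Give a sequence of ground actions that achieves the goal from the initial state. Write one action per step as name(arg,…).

1. drop(e,b)  →  {above(a), above(d), at(c), at(e), holds(a), inpos(a,c), inpos(c,a), inpos(d,a), inpos(e,a), inpos(e,b), on(c), on(e)}
2. flip(a,d)  →  {above(a), at(c), at(e), holds(a), inpos(a,c), inpos(c,a), inpos(d,a), inpos(d,d), inpos(e,a), inpos(e,b), on(a), on(c), on(e)}
3. free(c,c)  →  {above(a), at(e), holds(a), holds(c), inpos(a,c), inpos(c,a), inpos(c,c), inpos(d,a), inpos(d,d), inpos(e,a), inpos(e,b), on(a), on(e)}
4. swap(c,c)  →  {above(a), above(c), at(e), holds(a), holds(c), inpos(a,c), inpos(c,a), inpos(d,a), inpos(d,d), inpos(e,a), inpos(e,b), on(a), on(e)}

drop(e,b); flip(a,d); free(c,c); swap(c,c)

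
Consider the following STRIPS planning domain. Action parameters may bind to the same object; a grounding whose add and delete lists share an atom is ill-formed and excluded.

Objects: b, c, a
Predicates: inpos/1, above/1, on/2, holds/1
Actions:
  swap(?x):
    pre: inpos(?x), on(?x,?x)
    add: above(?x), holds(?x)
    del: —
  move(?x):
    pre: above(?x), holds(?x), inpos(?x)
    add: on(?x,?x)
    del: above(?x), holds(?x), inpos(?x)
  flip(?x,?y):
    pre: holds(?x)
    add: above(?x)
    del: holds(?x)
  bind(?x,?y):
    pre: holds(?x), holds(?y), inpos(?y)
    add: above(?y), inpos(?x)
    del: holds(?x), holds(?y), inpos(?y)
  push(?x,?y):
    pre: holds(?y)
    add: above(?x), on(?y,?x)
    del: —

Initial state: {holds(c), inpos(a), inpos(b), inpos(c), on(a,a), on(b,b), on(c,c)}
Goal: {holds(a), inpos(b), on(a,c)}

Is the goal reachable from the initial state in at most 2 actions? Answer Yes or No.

Yes

1. swap(a)  →  {above(a), holds(a), holds(c), inpos(a), inpos(b), inpos(c), on(a,a), on(b,b), on(c,c)}
2. push(c,a)  →  {above(a), above(c), holds(a), holds(c), inpos(a), inpos(b), inpos(c), on(a,a), on(a,c), on(b,b), on(c,c)}
optimal plan length = 2; 2 ≤ 2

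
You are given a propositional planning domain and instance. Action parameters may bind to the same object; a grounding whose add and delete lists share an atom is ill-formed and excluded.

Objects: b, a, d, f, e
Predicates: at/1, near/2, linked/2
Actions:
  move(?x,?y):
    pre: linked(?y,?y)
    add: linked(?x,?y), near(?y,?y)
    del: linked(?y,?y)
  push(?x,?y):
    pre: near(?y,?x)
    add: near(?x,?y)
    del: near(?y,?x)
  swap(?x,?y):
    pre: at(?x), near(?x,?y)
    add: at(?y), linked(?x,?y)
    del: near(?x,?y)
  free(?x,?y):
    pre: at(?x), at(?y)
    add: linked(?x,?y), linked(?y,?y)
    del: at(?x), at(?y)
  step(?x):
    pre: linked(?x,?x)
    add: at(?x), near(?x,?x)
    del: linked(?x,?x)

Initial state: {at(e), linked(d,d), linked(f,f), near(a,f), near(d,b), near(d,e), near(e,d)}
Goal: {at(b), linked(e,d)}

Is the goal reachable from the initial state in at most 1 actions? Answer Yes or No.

No

1. swap(e,d)  →  {at(d), at(e), linked(d,d), linked(e,d), linked(f,f), near(a,f), near(d,b), near(d,e)}
2. swap(d,b)  →  {at(b), at(d), at(e), linked(d,b), linked(d,d), linked(e,d), linked(f,f), near(a,f), near(d,e)}
optimal plan length = 2; 2 > 1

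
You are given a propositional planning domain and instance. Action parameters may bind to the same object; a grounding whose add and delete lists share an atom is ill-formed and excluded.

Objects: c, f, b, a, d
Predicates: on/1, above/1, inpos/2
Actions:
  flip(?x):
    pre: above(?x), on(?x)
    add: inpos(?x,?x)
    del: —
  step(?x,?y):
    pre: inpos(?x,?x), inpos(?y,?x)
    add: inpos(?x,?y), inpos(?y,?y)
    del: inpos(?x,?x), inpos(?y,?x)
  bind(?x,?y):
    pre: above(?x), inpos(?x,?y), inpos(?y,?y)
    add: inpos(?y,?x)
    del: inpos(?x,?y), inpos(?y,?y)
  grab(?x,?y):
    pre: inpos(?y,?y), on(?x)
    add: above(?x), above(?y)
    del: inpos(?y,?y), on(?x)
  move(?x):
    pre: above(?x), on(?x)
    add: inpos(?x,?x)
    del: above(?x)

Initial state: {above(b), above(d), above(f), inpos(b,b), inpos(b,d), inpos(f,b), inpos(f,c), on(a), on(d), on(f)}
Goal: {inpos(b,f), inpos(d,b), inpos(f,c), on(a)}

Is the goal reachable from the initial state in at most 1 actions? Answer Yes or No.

No

1. flip(d)  →  {above(b), above(d), above(f), inpos(b,b), inpos(b,d), inpos(d,d), inpos(f,b), inpos(f,c), on(a), on(d), on(f)}
2. step(b,f)  →  {above(b), above(d), above(f), inpos(b,d), inpos(b,f), inpos(d,d), inpos(f,c), inpos(f,f), on(a), on(d), on(f)}
3. step(d,b)  →  {above(b), above(d), above(f), inpos(b,b), inpos(b,f), inpos(d,b), inpos(f,c), inpos(f,f), on(a), on(d), on(f)}
optimal plan length = 3; 3 > 1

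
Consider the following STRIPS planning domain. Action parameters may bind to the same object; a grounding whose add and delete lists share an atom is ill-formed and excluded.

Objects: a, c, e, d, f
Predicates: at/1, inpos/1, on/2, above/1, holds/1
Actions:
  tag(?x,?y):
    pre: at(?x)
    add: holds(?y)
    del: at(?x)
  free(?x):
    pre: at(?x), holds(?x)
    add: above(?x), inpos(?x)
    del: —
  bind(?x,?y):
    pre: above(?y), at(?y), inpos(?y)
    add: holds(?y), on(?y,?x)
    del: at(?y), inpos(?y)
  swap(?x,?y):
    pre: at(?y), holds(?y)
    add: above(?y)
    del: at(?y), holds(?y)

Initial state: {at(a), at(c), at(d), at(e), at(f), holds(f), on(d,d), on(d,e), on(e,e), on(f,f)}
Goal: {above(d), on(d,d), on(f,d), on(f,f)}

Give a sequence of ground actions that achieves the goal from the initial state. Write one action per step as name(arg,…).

1. tag(a,d)  →  {at(c), at(d), at(e), at(f), holds(d), holds(f), on(d,d), on(d,e), on(e,e), on(f,f)}
2. free(d)  →  {above(d), at(c), at(d), at(e), at(f), holds(d), holds(f), inpos(d), on(d,d), on(d,e), on(e,e), on(f,f)}
3. free(f)  →  {above(d), above(f), at(c), at(d), at(e), at(f), holds(d), holds(f), inpos(d), inpos(f), on(d,d), on(d,e), on(e,e), on(f,f)}
4. bind(d,f)  →  {above(d), above(f), at(c), at(d), at(e), holds(d), holds(f), inpos(d), on(d,d), on(d,e), on(e,e), on(f,d), on(f,f)}

tag(a,d); free(d); free(f); bind(d,f)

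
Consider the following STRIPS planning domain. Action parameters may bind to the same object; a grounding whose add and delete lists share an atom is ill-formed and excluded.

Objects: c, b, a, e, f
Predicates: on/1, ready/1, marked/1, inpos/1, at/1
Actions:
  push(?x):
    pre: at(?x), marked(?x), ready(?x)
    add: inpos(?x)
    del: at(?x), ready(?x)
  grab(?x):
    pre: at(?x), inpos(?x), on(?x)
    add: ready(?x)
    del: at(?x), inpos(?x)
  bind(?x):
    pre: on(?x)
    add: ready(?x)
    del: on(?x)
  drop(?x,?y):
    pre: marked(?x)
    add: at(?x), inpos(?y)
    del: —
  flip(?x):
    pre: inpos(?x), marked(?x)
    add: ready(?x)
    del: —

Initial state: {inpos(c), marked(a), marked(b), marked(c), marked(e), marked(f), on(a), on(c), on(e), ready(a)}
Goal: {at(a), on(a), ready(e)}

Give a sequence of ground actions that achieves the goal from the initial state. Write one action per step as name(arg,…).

bind(e); drop(a,c)

1. bind(e)  →  {inpos(c), marked(a), marked(b), marked(c), marked(e), marked(f), on(a), on(c), ready(a), ready(e)}
2. drop(a,c)  →  {at(a), inpos(c), marked(a), marked(b), marked(c), marked(e), marked(f), on(a), on(c), ready(a), ready(e)}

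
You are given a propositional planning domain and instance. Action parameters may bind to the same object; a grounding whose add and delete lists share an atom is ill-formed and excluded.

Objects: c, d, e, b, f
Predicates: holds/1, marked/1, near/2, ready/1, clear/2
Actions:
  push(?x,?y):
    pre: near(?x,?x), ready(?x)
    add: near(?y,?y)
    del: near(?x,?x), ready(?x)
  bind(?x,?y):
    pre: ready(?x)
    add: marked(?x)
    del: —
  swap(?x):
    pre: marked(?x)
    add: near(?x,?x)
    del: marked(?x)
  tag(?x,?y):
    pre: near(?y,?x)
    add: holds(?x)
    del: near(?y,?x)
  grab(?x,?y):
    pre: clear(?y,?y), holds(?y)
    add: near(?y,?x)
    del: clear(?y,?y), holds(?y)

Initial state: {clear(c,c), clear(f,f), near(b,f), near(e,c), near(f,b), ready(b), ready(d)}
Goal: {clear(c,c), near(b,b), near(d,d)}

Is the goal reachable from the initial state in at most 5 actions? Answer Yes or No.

1. bind(d,c)  →  {clear(c,c), clear(f,f), marked(d), near(b,f), near(e,c), near(f,b), ready(b), ready(d)}
2. bind(b,c)  →  {clear(c,c), clear(f,f), marked(b), marked(d), near(b,f), near(e,c), near(f,b), ready(b), ready(d)}
3. swap(d)  →  {clear(c,c), clear(f,f), marked(b), near(b,f), near(d,d), near(e,c), near(f,b), ready(b), ready(d)}
4. swap(b)  →  {clear(c,c), clear(f,f), near(b,b), near(b,f), near(d,d), near(e,c), near(f,b), ready(b), ready(d)}
optimal plan length = 4; 4 ≤ 5

Yes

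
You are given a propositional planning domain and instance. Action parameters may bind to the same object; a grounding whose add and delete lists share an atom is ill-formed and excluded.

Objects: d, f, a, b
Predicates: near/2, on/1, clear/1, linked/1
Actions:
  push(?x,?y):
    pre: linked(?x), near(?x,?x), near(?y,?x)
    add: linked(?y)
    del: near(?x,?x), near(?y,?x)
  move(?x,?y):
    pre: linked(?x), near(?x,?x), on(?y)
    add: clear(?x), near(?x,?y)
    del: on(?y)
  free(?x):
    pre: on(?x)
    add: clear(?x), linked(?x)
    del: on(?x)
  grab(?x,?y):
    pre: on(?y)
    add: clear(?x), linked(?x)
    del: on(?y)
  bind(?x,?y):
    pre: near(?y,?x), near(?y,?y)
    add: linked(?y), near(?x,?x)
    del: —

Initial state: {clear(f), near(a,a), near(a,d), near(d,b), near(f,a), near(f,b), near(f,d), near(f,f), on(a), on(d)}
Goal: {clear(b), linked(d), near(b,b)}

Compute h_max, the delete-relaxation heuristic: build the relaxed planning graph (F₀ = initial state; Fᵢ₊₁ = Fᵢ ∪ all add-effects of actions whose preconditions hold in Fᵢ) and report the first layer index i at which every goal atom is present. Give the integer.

F0 = init (10 atoms)
F1 = F0 ∪ {clear(a), clear(b), clear(d), linked(a), linked(b), linked(d), linked(f), near(b,b), near(d,d)}  (19 atoms)
goal ⊆ F1  ⇒  h_max = 1

1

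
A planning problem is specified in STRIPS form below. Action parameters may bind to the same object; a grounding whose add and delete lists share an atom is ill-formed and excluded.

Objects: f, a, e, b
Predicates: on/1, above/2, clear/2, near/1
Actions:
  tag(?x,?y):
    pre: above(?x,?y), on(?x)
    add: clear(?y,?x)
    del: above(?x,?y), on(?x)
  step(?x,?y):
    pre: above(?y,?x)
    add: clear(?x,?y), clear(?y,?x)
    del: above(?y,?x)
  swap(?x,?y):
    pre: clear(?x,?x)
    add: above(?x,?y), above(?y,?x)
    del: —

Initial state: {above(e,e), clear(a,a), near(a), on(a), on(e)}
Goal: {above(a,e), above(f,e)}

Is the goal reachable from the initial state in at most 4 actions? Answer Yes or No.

1. tag(e,e)  →  {clear(a,a), clear(e,e), near(a), on(a)}
2. swap(a,e)  →  {above(a,e), above(e,a), clear(a,a), clear(e,e), near(a), on(a)}
3. swap(e,f)  →  {above(a,e), above(e,a), above(e,f), above(f,e), clear(a,a), clear(e,e), near(a), on(a)}
optimal plan length = 3; 3 ≤ 4

Yes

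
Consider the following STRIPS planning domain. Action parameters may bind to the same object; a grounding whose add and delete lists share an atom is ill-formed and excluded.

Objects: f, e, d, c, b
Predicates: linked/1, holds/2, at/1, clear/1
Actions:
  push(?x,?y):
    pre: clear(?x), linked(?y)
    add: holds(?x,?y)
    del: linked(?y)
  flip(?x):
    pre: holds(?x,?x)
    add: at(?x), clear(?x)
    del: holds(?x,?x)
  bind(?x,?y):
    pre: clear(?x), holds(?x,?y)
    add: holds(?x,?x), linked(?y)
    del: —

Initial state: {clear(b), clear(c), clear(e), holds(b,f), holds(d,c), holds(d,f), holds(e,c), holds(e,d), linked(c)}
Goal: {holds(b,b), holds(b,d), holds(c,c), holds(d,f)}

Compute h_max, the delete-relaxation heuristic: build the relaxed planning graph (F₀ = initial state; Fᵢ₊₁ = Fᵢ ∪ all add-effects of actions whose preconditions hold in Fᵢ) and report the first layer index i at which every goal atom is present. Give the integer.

F0 = init (9 atoms)
F1 = F0 ∪ {holds(b,b), holds(b,c), holds(c,c), holds(e,e), linked(d), linked(f)}  (15 atoms)
F2 = F1 ∪ {at(b), at(c), at(e), holds(b,d), holds(c,d), holds(c,f), holds(e,f), linked(b), linked(e)}  (24 atoms)
goal ⊆ F2  ⇒  h_max = 2

2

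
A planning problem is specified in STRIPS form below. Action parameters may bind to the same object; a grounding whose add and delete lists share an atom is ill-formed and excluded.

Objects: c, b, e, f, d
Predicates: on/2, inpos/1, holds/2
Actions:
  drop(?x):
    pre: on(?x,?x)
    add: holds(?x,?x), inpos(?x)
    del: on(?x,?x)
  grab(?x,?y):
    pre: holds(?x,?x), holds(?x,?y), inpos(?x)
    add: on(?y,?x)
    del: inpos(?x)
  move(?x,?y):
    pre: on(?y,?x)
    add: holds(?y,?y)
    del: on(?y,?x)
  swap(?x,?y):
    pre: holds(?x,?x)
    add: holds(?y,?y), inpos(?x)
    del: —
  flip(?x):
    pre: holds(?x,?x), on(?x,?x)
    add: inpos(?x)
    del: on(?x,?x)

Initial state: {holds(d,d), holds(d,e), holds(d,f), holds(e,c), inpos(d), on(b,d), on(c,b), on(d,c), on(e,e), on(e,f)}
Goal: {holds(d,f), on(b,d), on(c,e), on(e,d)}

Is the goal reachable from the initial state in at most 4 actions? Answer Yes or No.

1. drop(e)  →  {holds(d,d), holds(d,e), holds(d,f), holds(e,c), holds(e,e), inpos(d), inpos(e), on(b,d), on(c,b), on(d,c), on(e,f)}
2. grab(e,c)  →  {holds(d,d), holds(d,e), holds(d,f), holds(e,c), holds(e,e), inpos(d), on(b,d), on(c,b), on(c,e), on(d,c), on(e,f)}
3. grab(d,e)  →  {holds(d,d), holds(d,e), holds(d,f), holds(e,c), holds(e,e), on(b,d), on(c,b), on(c,e), on(d,c), on(e,d), on(e,f)}
optimal plan length = 3; 3 ≤ 4

Yes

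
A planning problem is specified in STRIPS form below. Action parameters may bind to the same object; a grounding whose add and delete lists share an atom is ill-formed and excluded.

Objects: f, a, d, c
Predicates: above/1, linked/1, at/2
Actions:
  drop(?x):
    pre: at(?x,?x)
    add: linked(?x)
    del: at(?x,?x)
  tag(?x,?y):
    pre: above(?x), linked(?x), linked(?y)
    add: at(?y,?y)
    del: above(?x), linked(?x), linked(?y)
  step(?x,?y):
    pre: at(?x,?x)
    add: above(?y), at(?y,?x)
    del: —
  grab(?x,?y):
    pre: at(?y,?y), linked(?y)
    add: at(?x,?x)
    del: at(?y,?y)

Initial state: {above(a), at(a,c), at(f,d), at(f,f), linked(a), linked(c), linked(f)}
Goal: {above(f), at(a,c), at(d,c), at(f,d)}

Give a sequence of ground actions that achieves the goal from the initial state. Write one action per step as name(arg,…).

1. tag(a,c)  →  {at(a,c), at(c,c), at(f,d), at(f,f), linked(f)}
2. step(f,f)  →  {above(f), at(a,c), at(c,c), at(f,d), at(f,f), linked(f)}
3. step(c,d)  →  {above(d), above(f), at(a,c), at(c,c), at(d,c), at(f,d), at(f,f), linked(f)}

tag(a,c); step(f,f); step(c,d)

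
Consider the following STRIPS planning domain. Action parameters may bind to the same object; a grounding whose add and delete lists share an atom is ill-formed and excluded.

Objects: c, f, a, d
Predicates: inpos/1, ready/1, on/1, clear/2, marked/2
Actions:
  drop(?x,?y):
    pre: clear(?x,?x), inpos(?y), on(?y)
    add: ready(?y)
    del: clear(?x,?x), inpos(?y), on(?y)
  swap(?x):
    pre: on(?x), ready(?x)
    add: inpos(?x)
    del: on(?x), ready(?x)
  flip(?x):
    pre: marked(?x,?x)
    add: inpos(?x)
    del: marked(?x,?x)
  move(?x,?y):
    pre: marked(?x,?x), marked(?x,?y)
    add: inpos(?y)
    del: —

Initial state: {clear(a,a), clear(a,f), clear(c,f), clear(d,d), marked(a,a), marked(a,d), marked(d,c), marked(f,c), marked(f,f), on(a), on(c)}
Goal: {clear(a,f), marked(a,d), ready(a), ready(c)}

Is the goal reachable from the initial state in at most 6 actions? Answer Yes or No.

Yes

1. flip(a)  →  {clear(a,a), clear(a,f), clear(c,f), clear(d,d), inpos(a), marked(a,d), marked(d,c), marked(f,c), marked(f,f), on(a), on(c)}
2. drop(a,a)  →  {clear(a,f), clear(c,f), clear(d,d), marked(a,d), marked(d,c), marked(f,c), marked(f,f), on(c), ready(a)}
3. move(f,c)  →  {clear(a,f), clear(c,f), clear(d,d), inpos(c), marked(a,d), marked(d,c), marked(f,c), marked(f,f), on(c), ready(a)}
4. drop(d,c)  →  {clear(a,f), clear(c,f), marked(a,d), marked(d,c), marked(f,c), marked(f,f), ready(a), ready(c)}
optimal plan length = 4; 4 ≤ 6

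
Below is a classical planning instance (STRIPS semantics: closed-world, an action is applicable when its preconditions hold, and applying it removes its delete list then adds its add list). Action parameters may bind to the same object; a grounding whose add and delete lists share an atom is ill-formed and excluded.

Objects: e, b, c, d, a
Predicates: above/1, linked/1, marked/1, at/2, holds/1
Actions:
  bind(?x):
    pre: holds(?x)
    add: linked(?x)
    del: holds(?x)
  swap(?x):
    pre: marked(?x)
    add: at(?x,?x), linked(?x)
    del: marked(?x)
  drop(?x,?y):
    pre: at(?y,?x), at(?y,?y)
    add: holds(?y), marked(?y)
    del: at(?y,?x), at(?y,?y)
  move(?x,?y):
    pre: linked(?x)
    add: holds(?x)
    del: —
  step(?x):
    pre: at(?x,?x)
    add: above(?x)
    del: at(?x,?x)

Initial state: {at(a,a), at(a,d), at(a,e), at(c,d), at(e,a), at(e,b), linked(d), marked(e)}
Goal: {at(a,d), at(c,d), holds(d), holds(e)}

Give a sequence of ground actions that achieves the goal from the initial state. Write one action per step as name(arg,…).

1. swap(e)  →  {at(a,a), at(a,d), at(a,e), at(c,d), at(e,a), at(e,b), at(e,e), linked(d), linked(e)}
2. drop(e,e)  →  {at(a,a), at(a,d), at(a,e), at(c,d), at(e,a), at(e,b), holds(e), linked(d), linked(e), marked(e)}
3. move(d,e)  →  {at(a,a), at(a,d), at(a,e), at(c,d), at(e,a), at(e,b), holds(d), holds(e), linked(d), linked(e), marked(e)}

swap(e); drop(e,e); move(d,e)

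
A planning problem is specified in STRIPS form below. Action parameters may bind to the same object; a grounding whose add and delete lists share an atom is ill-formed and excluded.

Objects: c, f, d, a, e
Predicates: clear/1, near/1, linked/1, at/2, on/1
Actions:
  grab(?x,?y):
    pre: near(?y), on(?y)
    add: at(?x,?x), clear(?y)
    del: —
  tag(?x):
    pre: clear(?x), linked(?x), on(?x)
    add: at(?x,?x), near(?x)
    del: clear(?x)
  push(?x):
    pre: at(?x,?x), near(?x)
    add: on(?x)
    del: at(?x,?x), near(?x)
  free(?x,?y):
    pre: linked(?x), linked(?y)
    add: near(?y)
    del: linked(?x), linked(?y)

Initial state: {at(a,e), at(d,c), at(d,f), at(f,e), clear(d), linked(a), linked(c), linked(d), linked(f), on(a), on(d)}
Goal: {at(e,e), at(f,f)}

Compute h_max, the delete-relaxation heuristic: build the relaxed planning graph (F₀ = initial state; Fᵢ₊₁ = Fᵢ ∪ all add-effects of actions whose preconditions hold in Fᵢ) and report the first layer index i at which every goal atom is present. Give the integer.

F0 = init (11 atoms)
F1 = F0 ∪ {at(d,d), near(a), near(c), near(d), near(f)}  (16 atoms)
F2 = F1 ∪ {at(a,a), at(c,c), at(e,e), at(f,f), clear(a)}  (21 atoms)
goal ⊆ F2  ⇒  h_max = 2

2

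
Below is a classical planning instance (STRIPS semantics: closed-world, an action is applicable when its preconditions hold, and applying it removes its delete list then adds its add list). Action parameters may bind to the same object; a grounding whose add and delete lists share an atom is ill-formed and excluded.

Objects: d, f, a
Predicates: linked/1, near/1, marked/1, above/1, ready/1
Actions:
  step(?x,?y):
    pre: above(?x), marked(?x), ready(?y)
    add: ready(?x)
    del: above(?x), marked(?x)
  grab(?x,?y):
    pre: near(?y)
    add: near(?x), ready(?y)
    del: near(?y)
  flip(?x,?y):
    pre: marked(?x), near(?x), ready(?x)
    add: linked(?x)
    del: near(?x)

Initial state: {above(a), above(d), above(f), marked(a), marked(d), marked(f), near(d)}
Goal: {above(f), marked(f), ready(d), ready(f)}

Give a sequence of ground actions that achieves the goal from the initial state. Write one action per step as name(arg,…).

grab(f,d); grab(d,f)

1. grab(f,d)  →  {above(a), above(d), above(f), marked(a), marked(d), marked(f), near(f), ready(d)}
2. grab(d,f)  →  {above(a), above(d), above(f), marked(a), marked(d), marked(f), near(d), ready(d), ready(f)}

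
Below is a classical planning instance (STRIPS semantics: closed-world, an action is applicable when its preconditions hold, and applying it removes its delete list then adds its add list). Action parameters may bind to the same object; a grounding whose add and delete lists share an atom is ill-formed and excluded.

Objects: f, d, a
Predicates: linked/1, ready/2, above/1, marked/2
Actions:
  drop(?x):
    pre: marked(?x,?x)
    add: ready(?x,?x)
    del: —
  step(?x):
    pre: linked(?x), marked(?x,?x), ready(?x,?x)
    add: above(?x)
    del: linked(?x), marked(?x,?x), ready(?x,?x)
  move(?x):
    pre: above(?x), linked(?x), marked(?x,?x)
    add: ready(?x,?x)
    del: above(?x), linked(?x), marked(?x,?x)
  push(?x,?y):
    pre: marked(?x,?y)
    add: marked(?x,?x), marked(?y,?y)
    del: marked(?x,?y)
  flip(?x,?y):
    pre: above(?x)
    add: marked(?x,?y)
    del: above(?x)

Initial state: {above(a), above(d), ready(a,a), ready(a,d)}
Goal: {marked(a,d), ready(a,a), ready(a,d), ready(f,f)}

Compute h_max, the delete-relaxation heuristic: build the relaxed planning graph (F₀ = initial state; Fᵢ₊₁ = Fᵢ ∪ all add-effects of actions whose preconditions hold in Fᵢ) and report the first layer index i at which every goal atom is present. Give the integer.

F0 = init (4 atoms)
F1 = F0 ∪ {marked(a,a), marked(a,d), marked(a,f), marked(d,a), marked(d,d), marked(d,f)}  (10 atoms)
F2 = F1 ∪ {marked(f,f), ready(d,d)}  (12 atoms)
F3 = F2 ∪ {ready(f,f)}  (13 atoms)
goal ⊆ F3  ⇒  h_max = 3

3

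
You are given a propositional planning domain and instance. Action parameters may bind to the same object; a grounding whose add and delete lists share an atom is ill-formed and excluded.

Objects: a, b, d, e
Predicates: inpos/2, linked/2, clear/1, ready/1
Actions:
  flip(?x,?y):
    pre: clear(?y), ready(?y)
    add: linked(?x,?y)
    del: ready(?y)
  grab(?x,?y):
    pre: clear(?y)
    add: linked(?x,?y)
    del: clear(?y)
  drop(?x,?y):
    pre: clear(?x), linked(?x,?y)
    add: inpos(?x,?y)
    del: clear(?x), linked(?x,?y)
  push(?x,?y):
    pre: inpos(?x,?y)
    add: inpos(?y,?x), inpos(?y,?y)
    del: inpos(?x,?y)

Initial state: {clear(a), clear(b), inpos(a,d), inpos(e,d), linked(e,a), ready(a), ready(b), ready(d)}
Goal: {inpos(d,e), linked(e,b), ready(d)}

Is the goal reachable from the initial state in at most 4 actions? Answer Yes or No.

Yes

1. flip(e,b)  →  {clear(a), clear(b), inpos(a,d), inpos(e,d), linked(e,a), linked(e,b), ready(a), ready(d)}
2. push(e,d)  →  {clear(a), clear(b), inpos(a,d), inpos(d,d), inpos(d,e), linked(e,a), linked(e,b), ready(a), ready(d)}
optimal plan length = 2; 2 ≤ 4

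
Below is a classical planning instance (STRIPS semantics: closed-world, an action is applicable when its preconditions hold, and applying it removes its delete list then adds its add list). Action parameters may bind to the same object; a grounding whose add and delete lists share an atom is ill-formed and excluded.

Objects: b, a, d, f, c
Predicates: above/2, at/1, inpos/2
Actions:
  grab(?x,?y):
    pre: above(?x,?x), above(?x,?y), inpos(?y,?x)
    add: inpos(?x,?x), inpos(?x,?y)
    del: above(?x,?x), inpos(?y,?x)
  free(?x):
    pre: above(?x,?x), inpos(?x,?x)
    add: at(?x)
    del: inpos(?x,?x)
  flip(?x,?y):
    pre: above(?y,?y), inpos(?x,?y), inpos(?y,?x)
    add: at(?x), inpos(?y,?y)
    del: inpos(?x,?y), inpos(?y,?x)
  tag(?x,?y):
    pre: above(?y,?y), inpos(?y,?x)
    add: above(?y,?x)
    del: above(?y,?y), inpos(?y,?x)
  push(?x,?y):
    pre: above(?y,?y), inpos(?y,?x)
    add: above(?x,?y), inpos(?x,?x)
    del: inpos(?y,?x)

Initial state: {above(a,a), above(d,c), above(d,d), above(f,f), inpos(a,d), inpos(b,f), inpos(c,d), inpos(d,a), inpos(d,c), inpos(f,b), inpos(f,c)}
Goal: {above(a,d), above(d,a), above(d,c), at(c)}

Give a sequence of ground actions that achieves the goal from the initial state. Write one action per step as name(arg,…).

flip(c,d); tag(a,d); tag(d,a)

1. flip(c,d)  →  {above(a,a), above(d,c), above(d,d), above(f,f), at(c), inpos(a,d), inpos(b,f), inpos(d,a), inpos(d,d), inpos(f,b), inpos(f,c)}
2. tag(a,d)  →  {above(a,a), above(d,a), above(d,c), above(f,f), at(c), inpos(a,d), inpos(b,f), inpos(d,d), inpos(f,b), inpos(f,c)}
3. tag(d,a)  →  {above(a,d), above(d,a), above(d,c), above(f,f), at(c), inpos(b,f), inpos(d,d), inpos(f,b), inpos(f,c)}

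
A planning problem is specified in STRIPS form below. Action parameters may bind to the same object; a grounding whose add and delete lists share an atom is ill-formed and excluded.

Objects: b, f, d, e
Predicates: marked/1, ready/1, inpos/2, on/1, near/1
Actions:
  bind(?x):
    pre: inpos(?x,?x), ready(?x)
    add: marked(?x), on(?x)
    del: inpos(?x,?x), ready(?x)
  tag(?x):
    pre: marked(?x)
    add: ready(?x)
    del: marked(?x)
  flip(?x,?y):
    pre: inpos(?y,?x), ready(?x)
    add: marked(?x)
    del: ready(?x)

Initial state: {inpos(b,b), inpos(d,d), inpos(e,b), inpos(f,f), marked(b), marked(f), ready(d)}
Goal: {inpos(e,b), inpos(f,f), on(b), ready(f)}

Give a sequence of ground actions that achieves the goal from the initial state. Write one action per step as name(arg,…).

tag(b); bind(b); tag(f)

1. tag(b)  →  {inpos(b,b), inpos(d,d), inpos(e,b), inpos(f,f), marked(f), ready(b), ready(d)}
2. bind(b)  →  {inpos(d,d), inpos(e,b), inpos(f,f), marked(b), marked(f), on(b), ready(d)}
3. tag(f)  →  {inpos(d,d), inpos(e,b), inpos(f,f), marked(b), on(b), ready(d), ready(f)}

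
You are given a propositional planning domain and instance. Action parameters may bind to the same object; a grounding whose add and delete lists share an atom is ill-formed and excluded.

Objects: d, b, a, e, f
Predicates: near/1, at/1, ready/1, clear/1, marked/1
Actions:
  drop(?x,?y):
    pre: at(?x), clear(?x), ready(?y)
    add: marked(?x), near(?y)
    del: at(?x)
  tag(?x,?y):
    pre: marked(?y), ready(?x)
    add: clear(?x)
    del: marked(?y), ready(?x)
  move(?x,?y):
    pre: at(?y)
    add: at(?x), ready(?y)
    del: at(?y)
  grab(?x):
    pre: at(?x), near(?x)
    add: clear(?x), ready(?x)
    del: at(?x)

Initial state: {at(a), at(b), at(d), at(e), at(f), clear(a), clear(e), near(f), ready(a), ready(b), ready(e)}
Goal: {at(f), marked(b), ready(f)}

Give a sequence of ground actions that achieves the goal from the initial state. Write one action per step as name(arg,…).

drop(a,b); tag(b,a); drop(b,a); move(d,f); move(f,d)

1. drop(a,b)  →  {at(b), at(d), at(e), at(f), clear(a), clear(e), marked(a), near(b), near(f), ready(a), ready(b), ready(e)}
2. tag(b,a)  →  {at(b), at(d), at(e), at(f), clear(a), clear(b), clear(e), near(b), near(f), ready(a), ready(e)}
3. drop(b,a)  →  {at(d), at(e), at(f), clear(a), clear(b), clear(e), marked(b), near(a), near(b), near(f), ready(a), ready(e)}
4. move(d,f)  →  {at(d), at(e), clear(a), clear(b), clear(e), marked(b), near(a), near(b), near(f), ready(a), ready(e), ready(f)}
5. move(f,d)  →  {at(e), at(f), clear(a), clear(b), clear(e), marked(b), near(a), near(b), near(f), ready(a), ready(d), ready(e), ready(f)}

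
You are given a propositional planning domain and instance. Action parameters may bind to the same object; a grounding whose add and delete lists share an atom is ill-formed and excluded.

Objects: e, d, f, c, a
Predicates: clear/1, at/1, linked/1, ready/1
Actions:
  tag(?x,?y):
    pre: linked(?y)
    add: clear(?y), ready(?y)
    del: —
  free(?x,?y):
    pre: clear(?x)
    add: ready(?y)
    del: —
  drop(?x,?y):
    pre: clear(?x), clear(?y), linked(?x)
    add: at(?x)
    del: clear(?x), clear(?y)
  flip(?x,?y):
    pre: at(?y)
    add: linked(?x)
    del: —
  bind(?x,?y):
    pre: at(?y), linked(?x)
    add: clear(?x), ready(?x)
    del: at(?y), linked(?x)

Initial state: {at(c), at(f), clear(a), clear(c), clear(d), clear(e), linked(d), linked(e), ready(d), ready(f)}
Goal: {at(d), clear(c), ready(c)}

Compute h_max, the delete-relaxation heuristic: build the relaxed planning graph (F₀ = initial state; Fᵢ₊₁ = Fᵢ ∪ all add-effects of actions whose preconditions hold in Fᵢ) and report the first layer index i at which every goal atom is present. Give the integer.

F0 = init (10 atoms)
F1 = F0 ∪ {at(d), at(e), linked(a), linked(c), linked(f), ready(a), ready(c), ready(e)}  (18 atoms)
goal ⊆ F1  ⇒  h_max = 1

1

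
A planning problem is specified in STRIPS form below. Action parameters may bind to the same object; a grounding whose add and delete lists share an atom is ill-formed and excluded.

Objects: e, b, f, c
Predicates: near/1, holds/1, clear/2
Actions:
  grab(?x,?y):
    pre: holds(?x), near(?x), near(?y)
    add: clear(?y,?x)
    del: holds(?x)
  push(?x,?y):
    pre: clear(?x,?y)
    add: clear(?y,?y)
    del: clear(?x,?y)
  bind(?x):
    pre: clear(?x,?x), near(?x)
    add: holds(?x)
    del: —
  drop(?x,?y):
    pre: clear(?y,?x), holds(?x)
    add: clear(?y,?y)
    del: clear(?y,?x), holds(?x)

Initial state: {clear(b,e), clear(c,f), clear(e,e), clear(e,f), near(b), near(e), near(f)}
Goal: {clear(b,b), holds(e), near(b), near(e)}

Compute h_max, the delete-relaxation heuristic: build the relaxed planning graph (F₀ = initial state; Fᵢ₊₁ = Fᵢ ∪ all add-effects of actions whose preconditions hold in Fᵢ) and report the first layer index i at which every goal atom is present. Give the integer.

F0 = init (7 atoms)
F1 = F0 ∪ {clear(f,f), holds(e)}  (9 atoms)
F2 = F1 ∪ {clear(b,b), clear(f,e), holds(f)}  (12 atoms)
goal ⊆ F2  ⇒  h_max = 2

2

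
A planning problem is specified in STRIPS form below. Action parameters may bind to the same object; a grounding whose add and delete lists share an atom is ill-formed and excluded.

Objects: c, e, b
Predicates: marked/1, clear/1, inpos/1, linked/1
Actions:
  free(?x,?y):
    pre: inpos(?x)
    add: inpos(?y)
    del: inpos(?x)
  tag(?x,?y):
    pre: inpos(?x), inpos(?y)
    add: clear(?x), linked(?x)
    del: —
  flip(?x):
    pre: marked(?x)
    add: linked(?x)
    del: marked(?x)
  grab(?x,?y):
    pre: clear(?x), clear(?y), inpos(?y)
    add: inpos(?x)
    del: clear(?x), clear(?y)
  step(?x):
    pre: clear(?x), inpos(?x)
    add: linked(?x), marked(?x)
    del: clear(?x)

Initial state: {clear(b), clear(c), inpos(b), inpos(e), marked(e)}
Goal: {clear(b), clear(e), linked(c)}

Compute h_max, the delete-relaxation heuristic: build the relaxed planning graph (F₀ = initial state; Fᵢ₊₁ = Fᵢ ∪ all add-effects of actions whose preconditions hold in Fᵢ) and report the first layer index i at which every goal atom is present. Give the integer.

F0 = init (5 atoms)
F1 = F0 ∪ {clear(e), inpos(c), linked(b), linked(e), marked(b)}  (10 atoms)
F2 = F1 ∪ {linked(c), marked(c)}  (12 atoms)
goal ⊆ F2  ⇒  h_max = 2

2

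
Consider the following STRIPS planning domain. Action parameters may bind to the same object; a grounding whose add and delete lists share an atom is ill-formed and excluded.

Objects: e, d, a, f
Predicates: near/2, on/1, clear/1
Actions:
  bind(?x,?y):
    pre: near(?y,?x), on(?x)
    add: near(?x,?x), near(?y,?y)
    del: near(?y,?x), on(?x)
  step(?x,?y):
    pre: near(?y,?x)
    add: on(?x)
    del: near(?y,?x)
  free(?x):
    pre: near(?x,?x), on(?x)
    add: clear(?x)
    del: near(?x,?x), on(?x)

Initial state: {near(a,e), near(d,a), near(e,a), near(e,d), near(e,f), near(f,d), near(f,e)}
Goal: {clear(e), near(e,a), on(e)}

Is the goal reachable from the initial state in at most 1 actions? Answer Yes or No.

1. step(e,a)  →  {near(d,a), near(e,a), near(e,d), near(e,f), near(f,d), near(f,e), on(e)}
2. step(d,f)  →  {near(d,a), near(e,a), near(e,d), near(e,f), near(f,e), on(d), on(e)}
3. bind(d,e)  →  {near(d,a), near(d,d), near(e,a), near(e,e), near(e,f), near(f,e), on(e)}
4. free(e)  →  {clear(e), near(d,a), near(d,d), near(e,a), near(e,f), near(f,e)}
5. step(e,f)  →  {clear(e), near(d,a), near(d,d), near(e,a), near(e,f), on(e)}
optimal plan length = 5; 5 > 1

No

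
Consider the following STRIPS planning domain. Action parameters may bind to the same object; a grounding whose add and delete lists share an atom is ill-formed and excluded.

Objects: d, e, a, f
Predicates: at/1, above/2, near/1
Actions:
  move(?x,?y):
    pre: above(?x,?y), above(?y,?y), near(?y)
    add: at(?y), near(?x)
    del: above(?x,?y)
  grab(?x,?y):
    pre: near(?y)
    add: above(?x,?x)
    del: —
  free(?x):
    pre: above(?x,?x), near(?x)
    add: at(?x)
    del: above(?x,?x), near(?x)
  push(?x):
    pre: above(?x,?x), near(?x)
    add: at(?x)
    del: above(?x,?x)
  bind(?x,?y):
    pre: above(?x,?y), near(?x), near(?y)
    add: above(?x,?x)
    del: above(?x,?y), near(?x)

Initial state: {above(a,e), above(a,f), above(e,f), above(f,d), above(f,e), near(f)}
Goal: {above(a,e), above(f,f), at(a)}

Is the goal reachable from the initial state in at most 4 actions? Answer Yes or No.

1. grab(a,f)  →  {above(a,a), above(a,e), above(a,f), above(e,f), above(f,d), above(f,e), near(f)}
2. grab(f,f)  →  {above(a,a), above(a,e), above(a,f), above(e,f), above(f,d), above(f,e), above(f,f), near(f)}
3. move(a,f)  →  {above(a,a), above(a,e), above(e,f), above(f,d), above(f,e), above(f,f), at(f), near(a), near(f)}
4. move(a,a)  →  {above(a,e), above(e,f), above(f,d), above(f,e), above(f,f), at(a), at(f), near(a), near(f)}
optimal plan length = 4; 4 ≤ 4

Yes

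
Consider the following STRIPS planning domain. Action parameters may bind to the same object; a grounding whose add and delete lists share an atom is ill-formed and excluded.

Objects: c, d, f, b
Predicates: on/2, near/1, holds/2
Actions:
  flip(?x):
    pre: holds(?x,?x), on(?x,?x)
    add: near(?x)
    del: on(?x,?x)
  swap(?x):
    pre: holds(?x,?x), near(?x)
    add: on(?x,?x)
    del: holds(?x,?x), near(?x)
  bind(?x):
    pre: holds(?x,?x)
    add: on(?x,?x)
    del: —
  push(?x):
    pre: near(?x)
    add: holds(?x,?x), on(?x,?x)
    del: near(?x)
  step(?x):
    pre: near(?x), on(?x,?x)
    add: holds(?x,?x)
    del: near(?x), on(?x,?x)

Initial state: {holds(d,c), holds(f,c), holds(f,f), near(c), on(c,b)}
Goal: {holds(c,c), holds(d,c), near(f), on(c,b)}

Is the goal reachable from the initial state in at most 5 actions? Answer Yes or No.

1. bind(f)  →  {holds(d,c), holds(f,c), holds(f,f), near(c), on(c,b), on(f,f)}
2. flip(f)  →  {holds(d,c), holds(f,c), holds(f,f), near(c), near(f), on(c,b)}
3. push(c)  →  {holds(c,c), holds(d,c), holds(f,c), holds(f,f), near(f), on(c,b), on(c,c)}
optimal plan length = 3; 3 ≤ 5

Yes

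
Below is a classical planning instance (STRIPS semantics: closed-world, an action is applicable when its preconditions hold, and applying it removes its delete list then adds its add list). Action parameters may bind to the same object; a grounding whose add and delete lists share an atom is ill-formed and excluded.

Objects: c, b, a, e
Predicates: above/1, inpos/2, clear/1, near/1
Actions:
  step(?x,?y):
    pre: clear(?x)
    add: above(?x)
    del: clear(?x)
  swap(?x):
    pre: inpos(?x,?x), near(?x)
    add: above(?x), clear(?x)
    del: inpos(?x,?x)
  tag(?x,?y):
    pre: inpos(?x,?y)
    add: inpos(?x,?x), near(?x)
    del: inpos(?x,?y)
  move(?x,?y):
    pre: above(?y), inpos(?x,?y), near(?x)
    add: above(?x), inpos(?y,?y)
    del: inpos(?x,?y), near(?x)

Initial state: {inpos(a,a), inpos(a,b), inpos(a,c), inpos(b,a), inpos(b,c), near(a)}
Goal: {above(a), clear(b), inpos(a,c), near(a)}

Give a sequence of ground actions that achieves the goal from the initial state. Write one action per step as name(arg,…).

1. swap(a)  →  {above(a), clear(a), inpos(a,b), inpos(a,c), inpos(b,a), inpos(b,c), near(a)}
2. tag(b,c)  →  {above(a), clear(a), inpos(a,b), inpos(a,c), inpos(b,a), inpos(b,b), near(a), near(b)}
3. swap(b)  →  {above(a), above(b), clear(a), clear(b), inpos(a,b), inpos(a,c), inpos(b,a), near(a), near(b)}

swap(a); tag(b,c); swap(b)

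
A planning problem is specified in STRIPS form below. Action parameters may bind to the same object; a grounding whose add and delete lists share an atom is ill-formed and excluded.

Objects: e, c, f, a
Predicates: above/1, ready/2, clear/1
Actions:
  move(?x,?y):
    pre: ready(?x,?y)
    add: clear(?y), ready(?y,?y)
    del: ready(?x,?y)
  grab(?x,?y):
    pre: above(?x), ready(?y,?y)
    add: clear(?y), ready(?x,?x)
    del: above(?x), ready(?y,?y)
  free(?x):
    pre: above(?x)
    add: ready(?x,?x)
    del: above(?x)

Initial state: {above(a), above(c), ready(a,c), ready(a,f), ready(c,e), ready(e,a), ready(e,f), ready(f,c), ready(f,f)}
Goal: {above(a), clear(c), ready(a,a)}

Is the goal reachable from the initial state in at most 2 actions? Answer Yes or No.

Yes

1. move(e,a)  →  {above(a), above(c), clear(a), ready(a,a), ready(a,c), ready(a,f), ready(c,e), ready(e,f), ready(f,c), ready(f,f)}
2. move(f,c)  →  {above(a), above(c), clear(a), clear(c), ready(a,a), ready(a,c), ready(a,f), ready(c,c), ready(c,e), ready(e,f), ready(f,f)}
optimal plan length = 2; 2 ≤ 2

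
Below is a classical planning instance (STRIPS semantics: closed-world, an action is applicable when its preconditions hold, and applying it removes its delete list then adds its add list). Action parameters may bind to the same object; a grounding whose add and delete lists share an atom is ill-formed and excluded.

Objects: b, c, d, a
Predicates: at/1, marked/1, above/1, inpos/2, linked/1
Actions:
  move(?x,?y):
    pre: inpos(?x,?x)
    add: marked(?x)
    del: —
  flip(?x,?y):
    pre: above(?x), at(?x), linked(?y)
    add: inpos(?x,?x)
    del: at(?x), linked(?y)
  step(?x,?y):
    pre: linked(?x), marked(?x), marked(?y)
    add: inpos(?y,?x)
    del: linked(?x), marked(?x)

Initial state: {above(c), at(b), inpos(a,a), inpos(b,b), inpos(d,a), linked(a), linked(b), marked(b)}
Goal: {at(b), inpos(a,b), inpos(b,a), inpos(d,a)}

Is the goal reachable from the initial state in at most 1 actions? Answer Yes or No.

1. move(a,b)  →  {above(c), at(b), inpos(a,a), inpos(b,b), inpos(d,a), linked(a), linked(b), marked(a), marked(b)}
2. step(b,a)  →  {above(c), at(b), inpos(a,a), inpos(a,b), inpos(b,b), inpos(d,a), linked(a), marked(a)}
3. move(b,b)  →  {above(c), at(b), inpos(a,a), inpos(a,b), inpos(b,b), inpos(d,a), linked(a), marked(a), marked(b)}
4. step(a,b)  →  {above(c), at(b), inpos(a,a), inpos(a,b), inpos(b,a), inpos(b,b), inpos(d,a), marked(b)}
optimal plan length = 4; 4 > 1

No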